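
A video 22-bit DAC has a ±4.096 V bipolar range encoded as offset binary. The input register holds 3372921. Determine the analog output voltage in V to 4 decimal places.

2.4917 V

LSB = 8.192 V / 2^22 = 1.95 µV.
V_out = (−4.096) + 3372921 × 1.95313e-06 V = 2.49174 V.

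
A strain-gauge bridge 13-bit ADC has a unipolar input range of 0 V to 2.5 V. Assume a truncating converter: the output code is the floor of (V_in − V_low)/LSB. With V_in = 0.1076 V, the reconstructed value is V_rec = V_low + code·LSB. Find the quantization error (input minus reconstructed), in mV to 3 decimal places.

0.178 mV

One LSB is 2.5 V / 8192 = 305.18 µV.
Scaled input = 352.5837 LSBs, so code = 352.
V_rec = 0 + 352·0.000305176 = 0.10742188 V.
V_in − V_rec = 0.000178125 V = 0.178 mV.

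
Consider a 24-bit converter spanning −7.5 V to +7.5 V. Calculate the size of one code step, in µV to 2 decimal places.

Full-scale span = 15 V.
LSB = 15 / 2^24 = 15 / 16777216 = 8.9407e-07 V = 0.89 µV.

0.89 µV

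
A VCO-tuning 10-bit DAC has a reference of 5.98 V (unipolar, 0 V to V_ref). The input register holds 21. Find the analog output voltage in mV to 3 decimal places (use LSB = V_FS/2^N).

LSB = 5.98 V / 2^10 = 5.840 mV.
V_out = 0 + 21 × 0.00583984 V = 0.122637 V.
= 122.637 mV.

122.637 mV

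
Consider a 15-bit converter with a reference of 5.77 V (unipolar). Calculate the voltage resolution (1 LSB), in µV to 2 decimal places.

176.09 µV

Full-scale span = 5.77 V.
LSB = 5.77 / 2^15 = 5.77 / 32768 = 0.000176086 V = 176.09 µV.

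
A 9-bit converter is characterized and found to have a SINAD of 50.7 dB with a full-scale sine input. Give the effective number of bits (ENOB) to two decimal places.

8.13 bits

ENOB = (SINAD − 1.76) / 6.02 = (50.7 − 1.76)/6.02 = 8.130.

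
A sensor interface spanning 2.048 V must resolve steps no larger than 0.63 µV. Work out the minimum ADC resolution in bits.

22 bits

Number of steps required ≥ 2.048 V / 0.63 µV = 3250793.65.
Need 2^N ≥ 3250793.65; 2^21 = 2097152, 2^22 = 4194304.
Minimum N = 22.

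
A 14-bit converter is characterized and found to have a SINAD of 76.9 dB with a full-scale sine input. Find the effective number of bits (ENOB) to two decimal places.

12.48 bits

ENOB = (SINAD − 1.76) / 6.02 = (76.9 − 1.76)/6.02 = 12.482.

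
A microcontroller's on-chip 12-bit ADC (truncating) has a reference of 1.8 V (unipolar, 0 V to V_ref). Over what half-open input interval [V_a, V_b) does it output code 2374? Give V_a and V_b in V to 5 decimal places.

LSB = 1.8/2^12 = 439.45 µV.
V_a = V_low + 2374·LSB = 1.04326 V; V_b = V_low + 2375·LSB = 1.0437 V.

[1.04326 V, 1.04370 V)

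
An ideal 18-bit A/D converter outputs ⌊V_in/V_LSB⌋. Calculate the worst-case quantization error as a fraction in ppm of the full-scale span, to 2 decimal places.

3.81 ppm

Truncating → worst-case error = 1 LSB = V_FS/2^18, so 1e+06/262144 = 3.8147 ppm of full scale.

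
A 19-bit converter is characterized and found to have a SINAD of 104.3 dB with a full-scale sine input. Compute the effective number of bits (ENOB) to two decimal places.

17.03 bits

ENOB = (SINAD − 1.76) / 6.02 = (104.3 − 1.76)/6.02 = 17.033.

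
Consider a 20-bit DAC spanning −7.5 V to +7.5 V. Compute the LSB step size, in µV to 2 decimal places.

14.31 µV

Full-scale span = 15 V.
LSB = 15 / 2^20 = 15 / 1048576 = 1.43051e-05 V = 14.31 µV.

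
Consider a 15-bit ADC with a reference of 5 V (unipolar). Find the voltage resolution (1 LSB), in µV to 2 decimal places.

152.59 µV

Full-scale span = 5 V.
LSB = 5 / 2^15 = 5 / 32768 = 0.000152588 V = 152.59 µV.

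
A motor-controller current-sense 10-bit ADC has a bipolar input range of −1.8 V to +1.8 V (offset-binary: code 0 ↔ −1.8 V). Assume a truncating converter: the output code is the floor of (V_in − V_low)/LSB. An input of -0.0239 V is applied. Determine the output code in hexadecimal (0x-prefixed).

LSB = 3.6 V / 1024 = 3.516 mV.
(V_in − V_low)/LSB = (-0.0239 − (−1.8)) / 0.00351563 = 505.202.
Floor → code 505.
In hexadecimal (0x-prefixed): 0x1F9.

code 0x1F9 (decimal 505)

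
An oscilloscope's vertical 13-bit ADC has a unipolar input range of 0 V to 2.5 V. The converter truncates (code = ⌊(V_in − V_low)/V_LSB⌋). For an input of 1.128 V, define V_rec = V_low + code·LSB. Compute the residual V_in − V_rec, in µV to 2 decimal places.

70.31 µV

One LSB is 2.5 V / 8192 = 305.18 µV.
(V_in − V_low)/LSB = (1.128 − 0)/0.000305176 = 3696.2304 → code 3696 (floor).
V_rec = 0 + 3696·0.000305176 = 1.1279297 V.
V_in − V_rec = 7.03125e-05 V = 70.31 µV.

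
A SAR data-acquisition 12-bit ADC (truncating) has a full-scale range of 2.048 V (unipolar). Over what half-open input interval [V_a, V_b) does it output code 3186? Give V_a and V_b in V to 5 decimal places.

[1.59300 V, 1.59350 V)

LSB = 2.048/2^12 = 0.500 mV.
V_a = V_low + 3186·LSB = 1.593 V; V_b = V_low + 3187·LSB = 1.5935 V.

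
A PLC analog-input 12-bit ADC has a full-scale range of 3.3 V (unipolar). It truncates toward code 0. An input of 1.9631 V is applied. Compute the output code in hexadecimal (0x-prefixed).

code 0x984 (decimal 2436)

With 4096 levels over 3.3 V, one step is 0.806 mV.
(V_in − V_low)/LSB = (1.9631 − 0) / 0.000805664 = 2436.624.
So the output code is 2436.
In hexadecimal (0x-prefixed): 0x984.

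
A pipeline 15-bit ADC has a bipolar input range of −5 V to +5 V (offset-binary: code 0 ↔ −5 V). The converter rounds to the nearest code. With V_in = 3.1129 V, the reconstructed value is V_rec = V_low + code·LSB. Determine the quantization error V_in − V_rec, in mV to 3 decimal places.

0.107 mV

LSB = 10/2^15 = 305.18 µV.
(3.1129 − (−5))/0.000305176 = 26584.3507; round gives code 26584.
Reconstructed: 3.112793 V.
V_in − V_rec = 0.000107031 V = 0.107 mV.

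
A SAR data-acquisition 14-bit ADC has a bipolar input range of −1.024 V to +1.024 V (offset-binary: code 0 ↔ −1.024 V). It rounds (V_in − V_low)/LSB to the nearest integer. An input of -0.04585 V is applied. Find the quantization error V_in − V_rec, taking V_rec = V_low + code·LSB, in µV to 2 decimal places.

LSB = 2.048/2^14 = 125.00 µV.
(V_in − V_low)/LSB = (-0.04585 − (−1.024))/0.000125 = 7825.2000 → code 7825 (round).
Code 7825 maps back to (−1.024) + 7825×0.000125 V = -0.045875 V.
Error = -0.04585 − (−0.045875) = 2.5e-05 V = 25.00 µV.

25.00 µV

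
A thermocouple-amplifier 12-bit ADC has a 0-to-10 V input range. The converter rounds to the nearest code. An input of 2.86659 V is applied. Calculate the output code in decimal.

With 4096 levels over 10 V, one step is 2.441 mV.
(2.86659 − 0) / 0.00244141 = 1174.155 LSBs.
round(1174.155) = 1174.

code 1174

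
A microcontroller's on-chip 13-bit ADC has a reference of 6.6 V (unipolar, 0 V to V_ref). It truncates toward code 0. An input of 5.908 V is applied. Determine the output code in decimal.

Full-scale span = 6.6 V; LSB = 6.6/2^13 = 0.806 mV.
(V_in − V_low)/LSB = (5.908 − 0) / 0.000805664 = 7333.081.
⌊·⌋(7333.081) = 7333.

code 7333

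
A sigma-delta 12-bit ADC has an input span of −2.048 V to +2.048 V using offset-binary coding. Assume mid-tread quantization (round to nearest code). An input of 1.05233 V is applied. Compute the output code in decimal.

code 3100

LSB = 4.096 V / 4096 = 1.000 mV.
Input sits at 3100.330 steps above V_low.
round(3100.330) = 3100.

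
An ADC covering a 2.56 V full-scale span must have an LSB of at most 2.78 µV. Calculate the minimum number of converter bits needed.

20 bits

Number of steps required ≥ 2.56 V / 2.78 µV = 920863.31.
Need 2^N ≥ 920863.31; 2^19 = 524288, 2^20 = 1048576.
Minimum N = 20.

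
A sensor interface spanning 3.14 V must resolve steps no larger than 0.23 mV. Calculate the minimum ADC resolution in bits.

14 bits

Number of steps required ≥ 3.14 V / 0.23 mV = 13652.17.
Need 2^N ≥ 13652.17; 2^13 = 8192, 2^14 = 16384.
Minimum N = 14.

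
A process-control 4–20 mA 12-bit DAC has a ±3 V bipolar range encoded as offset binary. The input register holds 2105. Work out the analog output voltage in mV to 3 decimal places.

LSB = 6 V / 2^12 = 1.465 mV.
V_out = (−3) + 2105 × 0.00146484 V = 0.0834961 V.
= 83.496 mV.

83.496 mV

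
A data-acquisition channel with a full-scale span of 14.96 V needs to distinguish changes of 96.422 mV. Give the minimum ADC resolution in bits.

8 bits

Number of steps required ≥ 14.96 V / 96.422 mV = 155.15.
Need 2^N ≥ 155.15; 2^7 = 128, 2^8 = 256.
Minimum N = 8.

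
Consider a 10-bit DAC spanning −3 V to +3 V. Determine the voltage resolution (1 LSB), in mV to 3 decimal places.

5.859 mV

Full-scale span = 6 V.
LSB = 6 / 2^10 = 6 / 1024 = 0.00585938 V = 5.859 mV.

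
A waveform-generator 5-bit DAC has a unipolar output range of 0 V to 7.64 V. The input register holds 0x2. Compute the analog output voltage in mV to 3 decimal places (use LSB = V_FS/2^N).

477.500 mV

LSB = 7.64 V / 2^5 = 238.750 mV.
Code 0x2 = 2 decimal.
V_out = 0 + 2 × 0.23875 V = 0.4775 V.
= 477.500 mV.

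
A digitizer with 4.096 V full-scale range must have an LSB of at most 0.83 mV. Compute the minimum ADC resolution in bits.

13 bits

Number of steps required ≥ 4.096 V / 0.83 mV = 4934.94.
Need 2^N ≥ 4934.94; 2^12 = 4096, 2^13 = 8192.
Minimum N = 13.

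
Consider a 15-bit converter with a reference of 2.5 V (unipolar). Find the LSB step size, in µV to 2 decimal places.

Full-scale span = 2.5 V.
LSB = 2.5 / 2^15 = 2.5 / 32768 = 7.62939e-05 V = 76.29 µV.

76.29 µV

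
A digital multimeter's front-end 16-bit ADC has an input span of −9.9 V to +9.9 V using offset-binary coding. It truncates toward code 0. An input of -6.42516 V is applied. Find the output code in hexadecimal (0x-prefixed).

code 0x2CED (decimal 11501)

LSB = 19.8 V / 65536 = 302.12 µV.
(V_in − V_low)/LSB = (-6.42516 − (−9.9)) / 0.000302124 = 11501.369.
So the output code is 11501.
In hexadecimal (0x-prefixed): 0x2CED.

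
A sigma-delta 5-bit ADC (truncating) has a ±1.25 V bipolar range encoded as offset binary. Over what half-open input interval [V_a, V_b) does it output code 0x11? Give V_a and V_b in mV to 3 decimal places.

LSB = 2.5/2^5 = 78.125 mV.
Code 0x11 = 17 decimal.
V_a = V_low + 17·LSB = 0.078125 V; V_b = V_low + 18·LSB = 0.15625 V.

[78.125 mV, 156.250 mV)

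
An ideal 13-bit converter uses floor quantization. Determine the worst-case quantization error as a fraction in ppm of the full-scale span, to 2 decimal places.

122.07 ppm

Truncating → worst-case error = 1 LSB = V_FS/2^13, so 1e+06/8192 = 122.07 ppm of full scale.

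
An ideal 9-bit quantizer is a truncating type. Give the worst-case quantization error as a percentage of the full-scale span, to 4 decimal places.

0.1953 %

Truncating → worst-case error = 1 LSB = V_FS/2^9, so 100/512 = 0.195312 % of full scale.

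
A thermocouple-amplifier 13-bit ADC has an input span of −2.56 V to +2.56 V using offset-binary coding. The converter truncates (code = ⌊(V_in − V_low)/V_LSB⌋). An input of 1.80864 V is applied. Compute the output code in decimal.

code 6989

Full-scale span = 5.12 V; LSB = 5.12/2^13 = 0.625 mV.
(1.80864 − (−2.56)) / 0.000625 = 6989.824 LSBs.
Floor → code 6989.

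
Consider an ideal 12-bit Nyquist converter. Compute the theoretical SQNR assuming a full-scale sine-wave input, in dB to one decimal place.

74.0 dB

SNR ≈ 6.02·N + 1.76 dB = 6.02·12 + 1.76 = 74.00 dB.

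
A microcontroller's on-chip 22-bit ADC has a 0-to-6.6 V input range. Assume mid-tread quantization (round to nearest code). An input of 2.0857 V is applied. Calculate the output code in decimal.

With 4194304 levels over 6.6 V, one step is 1.57 µV.
(2.0857 − 0) / 1.57356e-06 = 1325463.614 LSBs.
Round → code 1325464.

code 1325464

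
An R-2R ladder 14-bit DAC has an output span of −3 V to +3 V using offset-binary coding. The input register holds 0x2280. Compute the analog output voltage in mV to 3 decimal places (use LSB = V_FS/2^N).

LSB = 6 V / 2^14 = 366.21 µV.
Code 0x2280 = 8832 decimal.
V_out = (−3) + 8832 × 0.000366211 V = 0.234375 V.
= 234.375 mV.

234.375 mV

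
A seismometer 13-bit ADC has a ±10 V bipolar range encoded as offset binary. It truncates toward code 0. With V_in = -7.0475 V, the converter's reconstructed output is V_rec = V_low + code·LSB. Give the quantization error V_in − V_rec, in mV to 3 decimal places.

0.840 mV

LSB = 20/2^13 = 2.441 mV.
(-7.0475 − (−10))/0.00244141 = 1209.3440; ⌊·⌋ gives code 1209.
Code 1209 maps back to (−10) + 1209×0.00244141 V = -7.0483398 V.
Error = -7.0475 − (−7.0483398) = 0.000839844 V = 0.840 mV.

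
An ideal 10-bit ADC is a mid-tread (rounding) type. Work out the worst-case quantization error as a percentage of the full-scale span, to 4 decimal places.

0.0488 %

Rounding → worst-case error = ½ LSB = V_FS/2^11, so 100/2048 = 0.0488281 % of full scale.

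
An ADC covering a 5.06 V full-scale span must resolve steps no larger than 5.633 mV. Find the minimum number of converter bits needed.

Number of steps required ≥ 5.06 V / 5.633 mV = 898.28.
Need 2^N ≥ 898.28; 2^9 = 512, 2^10 = 1024.
Minimum N = 10.

10 bits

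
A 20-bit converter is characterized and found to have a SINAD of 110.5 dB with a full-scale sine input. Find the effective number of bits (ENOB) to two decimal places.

ENOB = (SINAD − 1.76) / 6.02 = (110.5 − 1.76)/6.02 = 18.063.

18.06 bits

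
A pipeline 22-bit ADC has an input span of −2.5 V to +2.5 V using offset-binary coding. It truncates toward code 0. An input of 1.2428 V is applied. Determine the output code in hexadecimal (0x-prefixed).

code 0x2FE868 (decimal 3139688)

LSB = 5 V / 4194304 = 1.19 µV.
Input sits at 3139688.202 steps above V_low.
So the output code is 3139688.
In hexadecimal (0x-prefixed): 0x2FE868.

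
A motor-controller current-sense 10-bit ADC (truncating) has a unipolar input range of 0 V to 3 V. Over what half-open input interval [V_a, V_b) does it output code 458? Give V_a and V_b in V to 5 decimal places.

[1.34180 V, 1.34473 V)

LSB = 3/2^10 = 2.930 mV.
V_a = V_low + 458·LSB = 1.3418 V; V_b = V_low + 459·LSB = 1.34473 V.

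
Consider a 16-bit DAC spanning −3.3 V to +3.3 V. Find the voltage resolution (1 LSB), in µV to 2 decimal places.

100.71 µV

Full-scale span = 6.6 V.
LSB = 6.6 / 2^16 = 6.6 / 65536 = 0.000100708 V = 100.71 µV.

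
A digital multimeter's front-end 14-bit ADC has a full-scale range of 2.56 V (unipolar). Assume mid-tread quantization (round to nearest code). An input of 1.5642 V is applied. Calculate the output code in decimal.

code 10011

LSB = 2.56 V / 16384 = 156.25 µV.
Input sits at 10010.880 steps above V_low.
Round → code 10011.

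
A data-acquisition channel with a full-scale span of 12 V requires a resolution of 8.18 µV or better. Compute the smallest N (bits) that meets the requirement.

21 bits

Number of steps required ≥ 12 V / 8.18 µV = 1466992.67.
Need 2^N ≥ 1466992.67; 2^20 = 1048576, 2^21 = 2097152.
Minimum N = 21.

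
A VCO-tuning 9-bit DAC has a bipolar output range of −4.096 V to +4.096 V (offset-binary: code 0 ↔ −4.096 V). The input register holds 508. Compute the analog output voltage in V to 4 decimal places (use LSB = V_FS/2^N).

4.0320 V

LSB = 8.192 V / 2^9 = 16.000 mV.
V_out = (−4.096) + 508 × 0.016 V = 4.032 V.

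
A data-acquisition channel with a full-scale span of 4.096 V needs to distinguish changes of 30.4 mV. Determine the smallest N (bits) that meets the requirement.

Number of steps required ≥ 4.096 V / 30.4 mV = 134.74.
Need 2^N ≥ 134.74; 2^7 = 128, 2^8 = 256.
Minimum N = 8.

8 bits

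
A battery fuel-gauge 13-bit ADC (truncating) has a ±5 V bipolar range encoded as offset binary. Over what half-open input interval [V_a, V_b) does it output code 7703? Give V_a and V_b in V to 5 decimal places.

LSB = 10/2^13 = 1.221 mV.
V_a = V_low + 7703·LSB = 4.40308 V; V_b = V_low + 7704·LSB = 4.4043 V.

[4.40308 V, 4.40430 V)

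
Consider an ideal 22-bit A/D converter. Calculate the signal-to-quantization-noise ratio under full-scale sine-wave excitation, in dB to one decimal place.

134.2 dB

SNR ≈ 6.02·N + 1.76 dB = 6.02·22 + 1.76 = 134.20 dB.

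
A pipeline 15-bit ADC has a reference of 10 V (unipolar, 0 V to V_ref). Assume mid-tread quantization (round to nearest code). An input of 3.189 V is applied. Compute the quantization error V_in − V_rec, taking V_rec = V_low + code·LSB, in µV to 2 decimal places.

One LSB is 10 V / 32768 = 305.18 µV.
(3.189 − 0)/0.000305176 = 10449.7152; round gives code 10450.
Reconstructed: 3.1890869 V.
V_in − V_rec = -8.69141e-05 V = -86.91 µV.

-86.91 µV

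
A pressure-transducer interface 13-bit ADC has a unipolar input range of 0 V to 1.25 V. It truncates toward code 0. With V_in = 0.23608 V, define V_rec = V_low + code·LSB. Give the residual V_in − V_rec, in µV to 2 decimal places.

One LSB is 1.25 V / 8192 = 152.59 µV.
(V_in − V_low)/LSB = (0.23608 − 0)/0.000152588 = 1547.1739 → code 1547 (floor).
V_rec = 0 + 1547·0.000152588 = 0.23605347 V.
Error = 0.23608 − 0.23605347 = 2.65332e-05 V = 26.53 µV.

26.53 µV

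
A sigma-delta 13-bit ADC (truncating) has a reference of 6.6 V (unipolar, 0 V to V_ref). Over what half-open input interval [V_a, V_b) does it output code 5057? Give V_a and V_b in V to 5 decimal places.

[4.07424 V, 4.07505 V)

LSB = 6.6/2^13 = 0.806 mV.
V_a = V_low + 5057·LSB = 4.07424 V; V_b = V_low + 5058·LSB = 4.07505 V.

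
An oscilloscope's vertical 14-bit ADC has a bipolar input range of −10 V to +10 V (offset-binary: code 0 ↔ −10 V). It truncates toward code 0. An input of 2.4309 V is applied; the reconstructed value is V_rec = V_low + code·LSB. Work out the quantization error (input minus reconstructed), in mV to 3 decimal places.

0.480 mV

One LSB is 20 V / 16384 = 1.221 mV.
Scaled input = 10183.3933 LSBs, so code = 10183.
Reconstructed: 2.4304199 V.
V_in − V_rec = 0.000480078 V = 0.480 mV.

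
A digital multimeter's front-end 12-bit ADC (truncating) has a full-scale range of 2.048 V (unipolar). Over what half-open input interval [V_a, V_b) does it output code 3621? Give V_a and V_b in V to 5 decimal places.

LSB = 2.048/2^12 = 0.500 mV.
V_a = V_low + 3621·LSB = 1.8105 V; V_b = V_low + 3622·LSB = 1.811 V.

[1.81050 V, 1.81100 V)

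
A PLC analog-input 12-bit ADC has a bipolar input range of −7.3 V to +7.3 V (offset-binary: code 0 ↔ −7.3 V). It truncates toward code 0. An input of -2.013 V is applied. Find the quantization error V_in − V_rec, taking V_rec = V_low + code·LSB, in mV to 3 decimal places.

0.916 mV

One LSB is 14.6 V / 4096 = 3.564 mV.
(V_in − V_low)/LSB = (-2.013 − (−7.3))/0.00356445 = 1483.2570 → code 1483 (floor).
Reconstructed: -2.013916 V.
Error = -2.013 − (−2.013916) = 0.000916016 V = 0.916 mV.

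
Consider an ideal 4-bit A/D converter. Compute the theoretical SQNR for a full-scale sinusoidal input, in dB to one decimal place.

SNR ≈ 6.02·N + 1.76 dB = 6.02·4 + 1.76 = 25.84 dB.

25.8 dB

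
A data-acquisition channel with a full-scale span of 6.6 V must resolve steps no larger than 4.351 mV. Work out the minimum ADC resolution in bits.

11 bits

Number of steps required ≥ 6.6 V / 4.351 mV = 1516.89.
Need 2^N ≥ 1516.89; 2^10 = 1024, 2^11 = 2048.
Minimum N = 11.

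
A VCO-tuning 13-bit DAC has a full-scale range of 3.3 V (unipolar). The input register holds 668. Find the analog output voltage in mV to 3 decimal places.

269.092 mV

LSB = 3.3 V / 2^13 = 402.83 µV.
V_out = 0 + 668 × 0.000402832 V = 0.269092 V.
= 269.092 mV.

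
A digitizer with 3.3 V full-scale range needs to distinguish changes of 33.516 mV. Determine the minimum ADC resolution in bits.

Number of steps required ≥ 3.3 V / 33.516 mV = 98.46.
Need 2^N ≥ 98.46; 2^6 = 64, 2^7 = 128.
Minimum N = 7.

7 bits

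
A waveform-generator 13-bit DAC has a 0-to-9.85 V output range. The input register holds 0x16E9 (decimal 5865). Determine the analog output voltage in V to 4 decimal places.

7.0520 V

LSB = 9.85 V / 2^13 = 1.202 mV.
Code 0x16E9 = 5865 decimal.
V_out = 0 + 5865 × 0.00120239 V = 7.05203 V.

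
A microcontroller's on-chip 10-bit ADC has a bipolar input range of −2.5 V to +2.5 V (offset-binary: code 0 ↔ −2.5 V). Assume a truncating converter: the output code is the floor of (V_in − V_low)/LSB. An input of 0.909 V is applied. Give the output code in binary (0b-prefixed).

code 0b1010111010 (decimal 698)

With 1024 levels over 5 V, one step is 4.883 mV.
(V_in − V_low)/LSB = (0.909 − (−2.5)) / 0.00488281 = 698.163.
So the output code is 698.
In binary (0b-prefixed): 0b1010111010.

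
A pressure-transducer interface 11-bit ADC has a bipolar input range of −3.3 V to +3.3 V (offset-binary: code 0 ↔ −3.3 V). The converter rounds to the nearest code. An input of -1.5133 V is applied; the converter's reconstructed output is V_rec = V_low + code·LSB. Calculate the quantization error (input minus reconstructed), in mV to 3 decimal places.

1.348 mV

One LSB is 6.6 V / 2048 = 3.223 mV.
(V_in − V_low)/LSB = (-1.5133 − (−3.3))/0.00322266 = 554.4184 → code 554 (round).
V_rec = (−3.3) + 554·0.00322266 = -1.5146484 V.
Error = -1.5133 − (−1.5146484) = 0.00134844 V = 1.348 mV.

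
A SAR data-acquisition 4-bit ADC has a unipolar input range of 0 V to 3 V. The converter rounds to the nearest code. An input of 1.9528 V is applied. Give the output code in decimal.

LSB = 3 V / 16 = 187.500 mV.
Input sits at 10.415 steps above V_low.
Round → code 10.

code 10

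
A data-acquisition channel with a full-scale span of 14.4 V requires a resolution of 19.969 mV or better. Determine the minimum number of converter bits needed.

10 bits

Number of steps required ≥ 14.4 V / 19.969 mV = 721.12.
Need 2^N ≥ 721.12; 2^9 = 512, 2^10 = 1024.
Minimum N = 10.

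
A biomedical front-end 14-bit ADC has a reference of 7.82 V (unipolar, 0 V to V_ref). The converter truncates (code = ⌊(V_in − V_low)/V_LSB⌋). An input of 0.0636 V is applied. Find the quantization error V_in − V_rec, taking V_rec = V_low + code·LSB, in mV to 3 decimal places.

0.120 mV

One LSB is 7.82 V / 16384 = 477.29 µV.
(0.0636 − 0)/0.000477295 = 133.2509; ⌊·⌋ gives code 133.
Reconstructed: 0.063480225 V.
Error = 0.0636 − 0.063480225 = 0.000119775 V = 0.120 mV.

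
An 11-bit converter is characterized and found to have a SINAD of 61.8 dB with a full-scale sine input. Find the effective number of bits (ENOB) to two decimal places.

9.97 bits

ENOB = (SINAD − 1.76) / 6.02 = (61.8 − 1.76)/6.02 = 9.973.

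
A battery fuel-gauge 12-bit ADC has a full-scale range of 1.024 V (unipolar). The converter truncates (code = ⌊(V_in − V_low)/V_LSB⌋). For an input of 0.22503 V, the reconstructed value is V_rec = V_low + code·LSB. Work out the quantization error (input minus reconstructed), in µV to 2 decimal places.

One LSB is 1.024 V / 4096 = 250.00 µV.
(0.22503 − 0)/0.00025 = 900.1200; ⌊·⌋ gives code 900.
Code 900 maps back to 0 + 900×0.00025 V = 0.225 V.
V_in − V_rec = 3e-05 V = 30.00 µV.

30.00 µV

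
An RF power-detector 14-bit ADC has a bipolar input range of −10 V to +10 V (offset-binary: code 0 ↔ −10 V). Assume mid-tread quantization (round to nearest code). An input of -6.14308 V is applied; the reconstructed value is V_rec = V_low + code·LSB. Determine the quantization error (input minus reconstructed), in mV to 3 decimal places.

One LSB is 20 V / 16384 = 1.221 mV.
(V_in − V_low)/LSB = (-6.14308 − (−10))/0.0012207 = 3159.5889 → code 3160 (round).
Code 3160 maps back to (−10) + 3160×0.0012207 V = -6.1425781 V.
Difference: -0.000501875 V → -0.502 mV.

-0.502 mV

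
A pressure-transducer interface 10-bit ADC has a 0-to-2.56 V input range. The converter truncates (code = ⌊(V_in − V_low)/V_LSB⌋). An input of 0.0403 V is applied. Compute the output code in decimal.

code 16

Full-scale span = 2.56 V; LSB = 2.56/2^10 = 2.500 mV.
Input sits at 16.120 steps above V_low.
Floor → code 16.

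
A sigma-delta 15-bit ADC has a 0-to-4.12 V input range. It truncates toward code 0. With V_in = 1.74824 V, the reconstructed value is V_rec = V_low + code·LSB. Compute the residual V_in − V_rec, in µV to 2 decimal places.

56.41 µV

One LSB is 4.12 V / 32768 = 125.73 µV.
Scaled input = 13904.4486 LSBs, so code = 13904.
Code 13904 maps back to 0 + 13904×0.000125732 V = 1.7481836 V.
V_in − V_rec = 5.64062e-05 V = 56.41 µV.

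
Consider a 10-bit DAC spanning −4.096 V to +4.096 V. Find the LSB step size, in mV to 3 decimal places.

Full-scale span = 8.192 V.
LSB = 8.192 / 2^10 = 8.192 / 1024 = 0.008 V = 8.000 mV.

8.000 mV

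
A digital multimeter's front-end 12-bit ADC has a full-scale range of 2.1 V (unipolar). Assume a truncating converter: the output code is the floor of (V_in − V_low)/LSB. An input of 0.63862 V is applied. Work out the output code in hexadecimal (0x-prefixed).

Full-scale span = 2.1 V; LSB = 2.1/2^12 = 0.513 mV.
(0.63862 − 0) / 0.000512695 = 1245.613 LSBs.
So the output code is 1245.
In hexadecimal (0x-prefixed): 0x4DD.

code 0x4DD (decimal 1245)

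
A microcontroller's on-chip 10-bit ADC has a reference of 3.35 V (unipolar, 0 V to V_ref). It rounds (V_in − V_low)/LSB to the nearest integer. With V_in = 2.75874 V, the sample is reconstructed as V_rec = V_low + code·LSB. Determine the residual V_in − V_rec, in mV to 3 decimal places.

0.879 mV

Step size: 3.35 V ÷ 2^10 = 3.271 mV.
Scaled input = 843.2686 LSBs, so code = 843.
Code 843 maps back to 0 + 843×0.00327148 V = 2.7578613 V.
Difference: 0.000878672 V → 0.879 mV.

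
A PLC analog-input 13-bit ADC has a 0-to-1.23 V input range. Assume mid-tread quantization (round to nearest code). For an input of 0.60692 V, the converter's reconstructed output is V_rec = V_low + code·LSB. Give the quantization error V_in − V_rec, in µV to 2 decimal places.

Step size: 1.23 V ÷ 2^13 = 150.15 µV.
(V_in − V_low)/LSB = (0.60692 − 0)/0.000150146 = 4042.1859 → code 4042 (round).
Code 4042 maps back to 0 + 4042×0.000150146 V = 0.60689209 V.
Error = 0.60692 − 0.60689209 = 2.79102e-05 V = 27.91 µV.

27.91 µV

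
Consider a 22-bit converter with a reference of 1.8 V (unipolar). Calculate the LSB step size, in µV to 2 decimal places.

Full-scale span = 1.8 V.
LSB = 1.8 / 2^22 = 1.8 / 4194304 = 4.29153e-07 V = 0.43 µV.

0.43 µV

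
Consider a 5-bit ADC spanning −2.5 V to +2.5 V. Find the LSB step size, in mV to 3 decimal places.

156.250 mV

Full-scale span = 5 V.
LSB = 5 / 2^5 = 5 / 32 = 0.15625 V = 156.250 mV.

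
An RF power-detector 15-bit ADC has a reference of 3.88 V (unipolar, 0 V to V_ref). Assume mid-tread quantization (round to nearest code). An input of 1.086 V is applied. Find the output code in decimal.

code 9172

With 32768 levels over 3.88 V, one step is 118.41 µV.
(1.086 − 0) / 0.000118408 = 9171.662 LSBs.
So the output code is 9172.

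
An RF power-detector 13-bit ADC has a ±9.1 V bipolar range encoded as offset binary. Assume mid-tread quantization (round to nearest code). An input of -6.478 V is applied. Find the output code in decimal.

code 1180

Full-scale span = 18.2 V; LSB = 18.2/2^13 = 2.222 mV.
(-6.478 − (−9.1)) / 0.00222168 = 1180.188 LSBs.
So the output code is 1180.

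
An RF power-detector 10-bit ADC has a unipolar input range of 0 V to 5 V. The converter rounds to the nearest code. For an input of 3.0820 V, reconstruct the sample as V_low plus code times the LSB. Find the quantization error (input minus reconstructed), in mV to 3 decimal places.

0.945 mV

Step size: 5 V ÷ 2^10 = 4.883 mV.
(V_in − V_low)/LSB = (3.0820 − 0)/0.00488281 = 631.1936 → code 631 (round).
Reconstructed: 3.0810547 V.
Error = 3.0820 − 3.0810547 = 0.000945312 V = 0.945 mV.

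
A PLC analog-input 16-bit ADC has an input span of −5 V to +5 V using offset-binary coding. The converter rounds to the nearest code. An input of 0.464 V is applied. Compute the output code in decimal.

code 35809

With 65536 levels over 10 V, one step is 152.59 µV.
Input sits at 35808.870 steps above V_low.
Round → code 35809.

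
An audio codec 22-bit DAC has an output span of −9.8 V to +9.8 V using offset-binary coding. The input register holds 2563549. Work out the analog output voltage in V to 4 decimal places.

LSB = 19.6 V / 2^22 = 4.67 µV.
V_out = (−9.8) + 2563549 × 4.673e-06 V = 2.17948 V.

2.1795 V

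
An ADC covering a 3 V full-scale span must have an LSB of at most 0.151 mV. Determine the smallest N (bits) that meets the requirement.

15 bits

Number of steps required ≥ 3 V / 0.151 mV = 19867.55.
Need 2^N ≥ 19867.55; 2^14 = 16384, 2^15 = 32768.
Minimum N = 15.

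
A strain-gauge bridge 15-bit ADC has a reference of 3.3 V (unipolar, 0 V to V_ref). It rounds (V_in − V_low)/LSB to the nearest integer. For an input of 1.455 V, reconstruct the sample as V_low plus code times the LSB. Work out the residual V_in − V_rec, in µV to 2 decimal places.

Step size: 3.3 V ÷ 2^15 = 100.71 µV.
(1.455 − 0)/0.000100708 = 14447.7091; round gives code 14448.
V_rec = 0 + 14448·0.000100708 = 1.4550293 V.
Error = 1.455 − 1.4550293 = -2.92969e-05 V = -29.30 µV.

-29.30 µV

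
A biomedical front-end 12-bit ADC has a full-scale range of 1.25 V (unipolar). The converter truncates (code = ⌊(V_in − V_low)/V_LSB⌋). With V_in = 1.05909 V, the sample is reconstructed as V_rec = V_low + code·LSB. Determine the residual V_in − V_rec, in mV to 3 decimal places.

0.130 mV

LSB = 1.25/2^12 = 305.18 µV.
(V_in − V_low)/LSB = (1.05909 − 0)/0.000305176 = 3470.4261 → code 3470 (floor).
Code 3470 maps back to 0 + 3470×0.000305176 V = 1.05896 V.
Difference: 0.000130039 V → 0.130 mV.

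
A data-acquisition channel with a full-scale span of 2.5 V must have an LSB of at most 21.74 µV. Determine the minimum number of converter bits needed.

Number of steps required ≥ 2.5 V / 21.74 µV = 114995.40.
Need 2^N ≥ 114995.40; 2^16 = 65536, 2^17 = 131072.
Minimum N = 17.

17 bits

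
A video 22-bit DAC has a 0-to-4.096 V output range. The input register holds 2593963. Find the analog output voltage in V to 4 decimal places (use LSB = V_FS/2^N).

LSB = 4.096 V / 2^22 = 0.98 µV.
V_out = 0 + 2593963 × 9.76563e-07 V = 2.53317 V.

2.5332 V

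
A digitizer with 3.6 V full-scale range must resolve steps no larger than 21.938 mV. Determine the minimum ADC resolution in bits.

8 bits

Number of steps required ≥ 3.6 V / 21.938 mV = 164.10.
Need 2^N ≥ 164.10; 2^7 = 128, 2^8 = 256.
Minimum N = 8.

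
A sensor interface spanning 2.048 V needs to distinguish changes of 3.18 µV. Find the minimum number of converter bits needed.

Number of steps required ≥ 2.048 V / 3.18 µV = 644025.16.
Need 2^N ≥ 644025.16; 2^19 = 524288, 2^20 = 1048576.
Minimum N = 20.

20 bits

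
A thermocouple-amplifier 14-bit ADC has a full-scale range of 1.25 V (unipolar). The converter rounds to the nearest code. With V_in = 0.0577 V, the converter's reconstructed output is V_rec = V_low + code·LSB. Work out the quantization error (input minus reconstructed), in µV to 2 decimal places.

LSB = 1.25/2^14 = 76.29 µV.
Scaled input = 756.2854 LSBs, so code = 756.
Code 756 maps back to 0 + 756×7.62939e-05 V = 0.057678223 V.
V_in − V_rec = 2.17773e-05 V = 21.78 µV.

21.78 µV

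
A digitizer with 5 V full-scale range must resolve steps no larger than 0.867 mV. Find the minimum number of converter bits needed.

13 bits

Number of steps required ≥ 5 V / 0.867 mV = 5767.01.
Need 2^N ≥ 5767.01; 2^12 = 4096, 2^13 = 8192.
Minimum N = 13.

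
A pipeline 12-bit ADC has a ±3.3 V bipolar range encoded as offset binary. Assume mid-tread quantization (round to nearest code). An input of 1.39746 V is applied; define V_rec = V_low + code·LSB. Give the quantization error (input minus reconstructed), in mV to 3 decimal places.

0.439 mV

One LSB is 6.6 V / 4096 = 1.611 mV.
(1.39746 − (−3.3))/0.00161133 = 2915.2721; round gives code 2915.
V_rec = (−3.3) + 2915·0.00161133 = 1.3970215 V.
V_in − V_rec = 0.000438516 V = 0.439 mV.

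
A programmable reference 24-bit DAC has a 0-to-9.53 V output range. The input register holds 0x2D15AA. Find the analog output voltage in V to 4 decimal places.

1.6783 V

LSB = 9.53 V / 2^24 = 0.57 µV.
Code 0x2D15AA = 2954666 decimal.
V_out = 0 + 2954666 × 5.68032e-07 V = 1.67835 V.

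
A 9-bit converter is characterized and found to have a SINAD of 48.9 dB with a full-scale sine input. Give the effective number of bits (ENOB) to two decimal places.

ENOB = (SINAD − 1.76) / 6.02 = (48.9 − 1.76)/6.02 = 7.831.

7.83 bits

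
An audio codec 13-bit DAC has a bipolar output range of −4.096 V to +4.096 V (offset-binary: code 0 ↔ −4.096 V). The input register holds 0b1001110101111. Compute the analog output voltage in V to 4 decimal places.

0.9430 V

LSB = 8.192 V / 2^13 = 1.000 mV.
Code 0b1001110101111 = 5039 decimal.
V_out = (−4.096) + 5039 × 0.001 V = 0.943 V.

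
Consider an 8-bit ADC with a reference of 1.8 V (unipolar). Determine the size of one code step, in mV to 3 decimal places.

Full-scale span = 1.8 V.
LSB = 1.8 / 2^8 = 1.8 / 256 = 0.00703125 V = 7.031 mV.

7.031 mV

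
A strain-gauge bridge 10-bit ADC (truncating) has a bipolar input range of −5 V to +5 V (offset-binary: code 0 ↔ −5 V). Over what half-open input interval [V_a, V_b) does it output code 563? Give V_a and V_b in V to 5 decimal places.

LSB = 10/2^10 = 9.766 mV.
V_a = V_low + 563·LSB = 0.498047 V; V_b = V_low + 564·LSB = 0.507812 V.

[0.49805 V, 0.50781 V)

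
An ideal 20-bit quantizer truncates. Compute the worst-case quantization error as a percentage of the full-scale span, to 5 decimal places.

0.00010 %

Truncating → worst-case error = 1 LSB = V_FS/2^20, so 100/1048576 = 9.53674e-05 % of full scale.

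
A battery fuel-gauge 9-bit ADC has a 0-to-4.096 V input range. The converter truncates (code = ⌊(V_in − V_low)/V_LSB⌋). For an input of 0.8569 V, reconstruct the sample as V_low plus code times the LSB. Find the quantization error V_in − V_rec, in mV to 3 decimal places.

One LSB is 4.096 V / 512 = 8.000 mV.
Scaled input = 107.1125 LSBs, so code = 107.
Code 107 maps back to 0 + 107×0.008 V = 0.856 V.
V_in − V_rec = 0.0009 V = 0.900 mV.

0.900 mV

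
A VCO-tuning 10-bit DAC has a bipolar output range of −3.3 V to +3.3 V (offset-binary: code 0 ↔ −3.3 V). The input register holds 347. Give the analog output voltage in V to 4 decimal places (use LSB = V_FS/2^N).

-1.0635 V

LSB = 6.6 V / 2^10 = 6.445 mV.
V_out = (−3.3) + 347 × 0.00644531 V = -1.06348 V.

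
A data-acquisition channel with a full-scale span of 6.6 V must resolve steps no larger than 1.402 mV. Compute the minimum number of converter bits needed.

Number of steps required ≥ 6.6 V / 1.402 mV = 4707.56.
Need 2^N ≥ 4707.56; 2^12 = 4096, 2^13 = 8192.
Minimum N = 13.

13 bits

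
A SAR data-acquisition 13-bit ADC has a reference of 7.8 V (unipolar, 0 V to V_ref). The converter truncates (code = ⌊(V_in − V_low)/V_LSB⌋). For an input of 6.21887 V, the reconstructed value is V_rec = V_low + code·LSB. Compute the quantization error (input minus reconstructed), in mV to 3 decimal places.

0.389 mV

Step size: 7.8 V ÷ 2^13 = 0.952 mV.
(6.21887 − 0)/0.000952148 = 6531.4081; ⌊·⌋ gives code 6531.
Code 6531 maps back to 0 + 6531×0.000952148 V = 6.2184814 V.
Difference: 0.000388555 V → 0.389 mV.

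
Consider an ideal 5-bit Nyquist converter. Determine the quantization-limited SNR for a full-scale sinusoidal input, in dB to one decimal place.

SNR ≈ 6.02·N + 1.76 dB = 6.02·5 + 1.76 = 31.86 dB.

31.9 dB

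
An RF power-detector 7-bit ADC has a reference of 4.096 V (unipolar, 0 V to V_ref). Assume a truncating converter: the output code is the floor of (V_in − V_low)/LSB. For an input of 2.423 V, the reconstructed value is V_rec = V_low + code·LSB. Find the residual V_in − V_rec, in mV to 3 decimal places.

LSB = 4.096/2^7 = 32.000 mV.
Scaled input = 75.7188 LSBs, so code = 75.
V_rec = 0 + 75·0.032 = 2.4 V.
Difference: 0.023 V → 23.000 mV.

23.000 mV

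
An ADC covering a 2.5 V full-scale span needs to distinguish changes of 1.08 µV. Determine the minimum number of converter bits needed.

Number of steps required ≥ 2.5 V / 1.08 µV = 2314814.81.
Need 2^N ≥ 2314814.81; 2^21 = 2097152, 2^22 = 4194304.
Minimum N = 22.

22 bits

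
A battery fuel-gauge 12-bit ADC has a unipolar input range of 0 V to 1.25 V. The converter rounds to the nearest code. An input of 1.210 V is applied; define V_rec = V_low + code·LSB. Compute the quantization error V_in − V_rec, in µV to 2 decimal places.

-21.97 µV

One LSB is 1.25 V / 4096 = 305.18 µV.
(1.210 − 0)/0.000305176 = 3964.9280; round gives code 3965.
Code 3965 maps back to 0 + 3965×0.000305176 V = 1.210022 V.
Error = 1.210 − 1.210022 = -2.19727e-05 V = -21.97 µV.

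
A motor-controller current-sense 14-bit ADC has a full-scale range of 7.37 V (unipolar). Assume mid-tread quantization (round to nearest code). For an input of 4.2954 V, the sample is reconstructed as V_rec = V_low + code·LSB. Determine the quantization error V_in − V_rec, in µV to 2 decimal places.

LSB = 7.37/2^14 = 449.83 µV.
(4.2954 − 0)/0.000449829 = 9548.9598; round gives code 9549.
V_rec = 0 + 9549·0.000449829 = 4.2954181 V.
Error = 4.2954 − 4.2954181 = -1.80908e-05 V = -18.09 µV.

-18.09 µV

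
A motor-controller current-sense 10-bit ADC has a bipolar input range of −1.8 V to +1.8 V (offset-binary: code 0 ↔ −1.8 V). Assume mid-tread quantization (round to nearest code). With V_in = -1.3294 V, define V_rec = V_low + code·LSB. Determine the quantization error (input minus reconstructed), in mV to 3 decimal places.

-0.494 mV

LSB = 3.6/2^10 = 3.516 mV.
(V_in − V_low)/LSB = (-1.3294 − (−1.8))/0.00351563 = 133.8596 → code 134 (round).
Reconstructed: -1.3289062 V.
Difference: -0.00049375 V → -0.494 mV.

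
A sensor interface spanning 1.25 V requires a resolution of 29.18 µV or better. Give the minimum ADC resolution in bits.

16 bits

Number of steps required ≥ 1.25 V / 29.18 µV = 42837.56.
Need 2^N ≥ 42837.56; 2^15 = 32768, 2^16 = 65536.
Minimum N = 16.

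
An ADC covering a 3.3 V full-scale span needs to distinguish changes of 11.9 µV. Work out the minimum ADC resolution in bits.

19 bits

Number of steps required ≥ 3.3 V / 11.9 µV = 277310.92.
Need 2^N ≥ 277310.92; 2^18 = 262144, 2^19 = 524288.
Minimum N = 19.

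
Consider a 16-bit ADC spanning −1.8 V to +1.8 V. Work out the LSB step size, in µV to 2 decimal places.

54.93 µV

Full-scale span = 3.6 V.
LSB = 3.6 / 2^16 = 3.6 / 65536 = 5.49316e-05 V = 54.93 µV.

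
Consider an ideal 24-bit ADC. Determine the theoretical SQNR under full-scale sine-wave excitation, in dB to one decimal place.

146.2 dB

SNR ≈ 6.02·N + 1.76 dB = 6.02·24 + 1.76 = 146.24 dB.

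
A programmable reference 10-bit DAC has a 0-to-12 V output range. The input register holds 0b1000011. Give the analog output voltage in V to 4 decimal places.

0.7852 V

LSB = 12 V / 2^10 = 11.719 mV.
Code 0b1000011 = 67 decimal.
V_out = 0 + 67 × 0.0117188 V = 0.785156 V.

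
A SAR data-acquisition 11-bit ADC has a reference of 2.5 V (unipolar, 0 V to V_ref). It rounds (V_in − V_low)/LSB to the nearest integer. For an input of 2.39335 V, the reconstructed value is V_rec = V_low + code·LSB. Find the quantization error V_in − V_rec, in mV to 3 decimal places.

LSB = 2.5/2^11 = 1.221 mV.
(V_in − V_low)/LSB = (2.39335 − 0)/0.0012207 = 1960.6323 → code 1961 (round).
Reconstructed: 2.3937988 V.
V_in − V_rec = -0.000448828 V = -0.449 mV.

-0.449 mV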